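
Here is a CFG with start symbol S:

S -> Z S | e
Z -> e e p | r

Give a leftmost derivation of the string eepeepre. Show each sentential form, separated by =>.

S => ZS => eepS => eepZS => eepeepS => eepeepZS => eepeeprS => eepeepre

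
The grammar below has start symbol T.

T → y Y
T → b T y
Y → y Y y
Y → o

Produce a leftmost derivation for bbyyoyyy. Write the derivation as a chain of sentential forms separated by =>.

T => bTy => bbTyy => bbyYyy => bbyyYyyy => bbyyoyyy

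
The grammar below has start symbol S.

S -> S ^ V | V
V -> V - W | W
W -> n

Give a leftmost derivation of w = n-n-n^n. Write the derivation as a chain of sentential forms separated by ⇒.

S⇒S^V⇒V^V⇒V-W^V⇒V-W-W^V⇒W-W-W^V⇒n-W-W^V⇒n-n-W^V⇒n-n-n^V⇒n-n-n^W⇒n-n-n^n

S ⇒ S^V   [S -> S ^ V]
S^V ⇒ V^V   [S -> V]
V^V ⇒ V-W^V   [V -> V - W]
V-W^V ⇒ V-W-W^V   [V -> V - W]
V-W-W^V ⇒ W-W-W^V   [V -> W]
W-W-W^V ⇒ n-W-W^V   [W -> n]
n-W-W^V ⇒ n-n-W^V   [W -> n]
n-n-W^V ⇒ n-n-n^V   [W -> n]
n-n-n^V ⇒ n-n-n^W   [V -> W]
n-n-n^W ⇒ n-n-n^n   [W -> n]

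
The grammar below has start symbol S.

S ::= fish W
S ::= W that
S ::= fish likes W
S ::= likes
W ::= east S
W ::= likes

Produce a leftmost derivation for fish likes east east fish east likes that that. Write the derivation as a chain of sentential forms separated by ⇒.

S ⇒ fish likes W ⇒ fish likes east S ⇒ fish likes east W that ⇒ fish likes east east S that ⇒ fish likes east east fish W that ⇒ fish likes east east fish east S that ⇒ fish likes east east fish east W that that ⇒ fish likes east east fish east likes that that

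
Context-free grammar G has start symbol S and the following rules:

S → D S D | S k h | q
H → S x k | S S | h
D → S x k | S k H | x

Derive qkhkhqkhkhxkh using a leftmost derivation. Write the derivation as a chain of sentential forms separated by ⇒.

S ⇒ Skh   [S → S k h]
Skh ⇒ DSDkh   [S → D S D]
DSDkh ⇒ SkHSDkh   [D → S k H]
SkHSDkh ⇒ SkhkHSDkh   [S → S k h]
SkhkHSDkh ⇒ qkhkHSDkh   [S → q]
qkhkHSDkh ⇒ qkhkhSDkh   [H → h]
qkhkhSDkh ⇒ qkhkhSkhDkh   [S → S k h]
qkhkhSkhDkh ⇒ qkhkhSkhkhDkh   [S → S k h]
qkhkhSkhkhDkh ⇒ qkhkhqkhkhDkh   [S → q]
qkhkhqkhkhDkh ⇒ qkhkhqkhkhxkh   [D → x]

S ⇒ Skh ⇒ DSDkh ⇒ SkHSDkh ⇒ SkhkHSDkh ⇒ qkhkHSDkh ⇒ qkhkhSDkh ⇒ qkhkhSkhDkh ⇒ qkhkhSkhkhDkh ⇒ qkhkhqkhkhDkh ⇒ qkhkhqkhkhxkh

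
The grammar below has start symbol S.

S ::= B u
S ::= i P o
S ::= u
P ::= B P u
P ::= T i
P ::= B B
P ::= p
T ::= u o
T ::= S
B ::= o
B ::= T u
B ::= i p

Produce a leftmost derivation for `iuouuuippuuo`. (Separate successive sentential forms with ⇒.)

S ⇒ iPo   [S ::= i P o]
iPo ⇒ iBPuo   [P ::= B P u]
iBPuo ⇒ iTuPuo   [B ::= T u]
iTuPuo ⇒ iSuPuo   [T ::= S]
iSuPuo ⇒ iBuuPuo   [S ::= B u]
iBuuPuo ⇒ iTuuuPuo   [B ::= T u]
iTuuuPuo ⇒ iuouuuPuo   [T ::= u o]
iuouuuPuo ⇒ iuouuuBPuuo   [P ::= B P u]
iuouuuBPuuo ⇒ iuouuuipPuuo   [B ::= i p]
iuouuuipPuuo ⇒ iuouuuippuuo   [P ::= p]

S ⇒ iPo ⇒ iBPuo ⇒ iTuPuo ⇒ iSuPuo ⇒ iBuuPuo ⇒ iTuuuPuo ⇒ iuouuuPuo ⇒ iuouuuBPuuo ⇒ iuouuuipPuuo ⇒ iuouuuippuuo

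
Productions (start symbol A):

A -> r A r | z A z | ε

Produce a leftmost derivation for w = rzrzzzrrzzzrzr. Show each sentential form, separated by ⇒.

A⇒rAr⇒rzAzr⇒rzrArzr⇒rzrzAzrzr⇒rzrzzAzzrzr⇒rzrzzzAzzzrzr⇒rzrzzzrArzzzrzr⇒rzrzzzrrzzzrzr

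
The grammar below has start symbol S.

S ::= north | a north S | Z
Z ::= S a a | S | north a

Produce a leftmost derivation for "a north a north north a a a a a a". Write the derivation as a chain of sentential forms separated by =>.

S => a north S => a north Z => a north S a a => a north a north S a a => a north a north Z a a => a north a north S a a a a => a north a north Z a a a a => a north a north S a a a a a a => a north a north north a a a a a a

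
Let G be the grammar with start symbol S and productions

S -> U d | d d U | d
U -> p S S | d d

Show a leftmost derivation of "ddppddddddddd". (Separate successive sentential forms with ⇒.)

S ⇒ ddU   [S -> d d U]
ddU ⇒ ddpSS   [U -> p S S]
ddpSS ⇒ ddpUdS   [S -> U d]
ddpUdS ⇒ ddppSSdS   [U -> p S S]
ddppSSdS ⇒ ddppddUSdS   [S -> d d U]
ddppddUSdS ⇒ ddppddddSdS   [U -> d d]
ddppddddSdS ⇒ ddppddddddS   [S -> d]
ddppddddddS ⇒ ddppddddddUd   [S -> U d]
ddppddddddUd ⇒ ddppddddddddd   [U -> d d]

S ⇒ ddU ⇒ ddpSS ⇒ ddpUdS ⇒ ddppSSdS ⇒ ddppddUSdS ⇒ ddppddddSdS ⇒ ddppddddddS ⇒ ddppddddddUd ⇒ ddppddddddddd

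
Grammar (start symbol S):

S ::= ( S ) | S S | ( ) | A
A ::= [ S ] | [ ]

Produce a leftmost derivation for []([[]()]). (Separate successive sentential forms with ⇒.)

S⇒SS⇒AS⇒[]S⇒[](S)⇒[](A)⇒[]([S])⇒[]([SS])⇒[]([AS])⇒[]([[]S])⇒[]([[]()])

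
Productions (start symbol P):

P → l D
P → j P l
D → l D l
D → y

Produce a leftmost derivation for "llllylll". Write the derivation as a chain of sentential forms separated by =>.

P => lD => llDl => lllDll => llllDlll => llllylll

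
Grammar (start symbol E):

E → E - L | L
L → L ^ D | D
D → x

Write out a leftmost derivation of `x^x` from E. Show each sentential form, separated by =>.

E => L => L^D => D^D => x^D => x^x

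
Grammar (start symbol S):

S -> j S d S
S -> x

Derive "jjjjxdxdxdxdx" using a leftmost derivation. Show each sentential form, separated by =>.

S => jSdS => jjSdSdS => jjjSdSdSdS => jjjjSdSdSdSdS => jjjjxdSdSdSdS => jjjjxdxdSdSdS => jjjjxdxdxdSdS => jjjjxdxdxdxdS => jjjjxdxdxdxdx

S => jSdS   [S -> j S d S]
jSdS => jjSdSdS   [S -> j S d S]
jjSdSdS => jjjSdSdSdS   [S -> j S d S]
jjjSdSdSdS => jjjjSdSdSdSdS   [S -> j S d S]
jjjjSdSdSdSdS => jjjjxdSdSdSdS   [S -> x]
jjjjxdSdSdSdS => jjjjxdxdSdSdS   [S -> x]
jjjjxdxdSdSdS => jjjjxdxdxdSdS   [S -> x]
jjjjxdxdxdSdS => jjjjxdxdxdxdS   [S -> x]
jjjjxdxdxdxdS => jjjjxdxdxdxdx   [S -> x]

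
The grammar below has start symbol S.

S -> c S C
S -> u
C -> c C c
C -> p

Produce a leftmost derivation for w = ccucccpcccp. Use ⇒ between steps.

S ⇒ cSC ⇒ ccSCC ⇒ ccuCC ⇒ ccucCcC ⇒ ccuccCccC ⇒ ccucccCcccC ⇒ ccucccpcccC ⇒ ccucccpcccp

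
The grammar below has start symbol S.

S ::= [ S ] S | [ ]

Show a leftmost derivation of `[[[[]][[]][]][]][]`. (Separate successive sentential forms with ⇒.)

S⇒[S]S⇒[[S]S]S⇒[[[S]S]S]S⇒[[[[]]S]S]S⇒[[[[]][S]S]S]S⇒[[[[]][[]]S]S]S⇒[[[[]][[]][]]S]S⇒[[[[]][[]][]][]]S⇒[[[[]][[]][]][]][]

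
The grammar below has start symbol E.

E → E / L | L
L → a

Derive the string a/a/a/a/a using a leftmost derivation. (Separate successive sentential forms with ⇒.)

E⇒E/L⇒E/L/L⇒E/L/L/L⇒E/L/L/L/L⇒L/L/L/L/L⇒a/L/L/L/L⇒a/a/L/L/L⇒a/a/a/L/L⇒a/a/a/a/L⇒a/a/a/a/a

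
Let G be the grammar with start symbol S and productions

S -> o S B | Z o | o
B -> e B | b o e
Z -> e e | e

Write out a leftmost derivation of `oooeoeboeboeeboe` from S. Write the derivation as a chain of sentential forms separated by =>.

S=>oSB=>ooSBB=>oooSBBB=>oooZoBBB=>oooeoBBB=>oooeoeBBB=>oooeoeboeBB=>oooeoeboeboeB=>oooeoeboeboeeB=>oooeoeboeboeeboe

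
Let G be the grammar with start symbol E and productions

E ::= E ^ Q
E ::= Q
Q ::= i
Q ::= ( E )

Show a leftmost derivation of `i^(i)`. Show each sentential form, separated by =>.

E=>E^Q=>Q^Q=>i^Q=>i^(E)=>i^(Q)=>i^(i)

E => E^Q   [E ::= E ^ Q]
E^Q => Q^Q   [E ::= Q]
Q^Q => i^Q   [Q ::= i]
i^Q => i^(E)   [Q ::= ( E )]
i^(E) => i^(Q)   [E ::= Q]
i^(Q) => i^(i)   [Q ::= i]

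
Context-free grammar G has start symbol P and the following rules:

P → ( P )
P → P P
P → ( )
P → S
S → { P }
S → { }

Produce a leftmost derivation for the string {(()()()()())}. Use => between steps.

P => S => {P} => {(P)} => {(PP)} => {(PPP)} => {(PPPP)} => {(PPPPP)} => {(()PPPP)} => {(()()PPP)} => {(()()()PP)} => {(()()()()P)} => {(()()()()())}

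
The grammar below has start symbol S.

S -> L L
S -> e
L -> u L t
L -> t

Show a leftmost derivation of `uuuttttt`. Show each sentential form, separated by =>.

S => LL => uLtL => uuLttL => uuuLtttL => uuuttttL => uuuttttt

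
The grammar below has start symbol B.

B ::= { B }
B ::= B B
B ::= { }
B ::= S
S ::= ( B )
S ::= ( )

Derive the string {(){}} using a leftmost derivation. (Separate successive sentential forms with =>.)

B=>{B}=>{BB}=>{SB}=>{()B}=>{(){}}

B => {B}   [B ::= { B }]
{B} => {BB}   [B ::= B B]
{BB} => {SB}   [B ::= S]
{SB} => {()B}   [S ::= ( )]
{()B} => {(){}}   [B ::= { }]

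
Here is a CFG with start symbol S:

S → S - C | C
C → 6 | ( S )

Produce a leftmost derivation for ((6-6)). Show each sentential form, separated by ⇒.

S ⇒ C   [S → C]
C ⇒ (S)   [C → ( S )]
(S) ⇒ (C)   [S → C]
(C) ⇒ ((S))   [C → ( S )]
((S)) ⇒ ((S-C))   [S → S - C]
((S-C)) ⇒ ((C-C))   [S → C]
((C-C)) ⇒ ((6-C))   [C → 6]
((6-C)) ⇒ ((6-6))   [C → 6]

S ⇒ C ⇒ (S) ⇒ (C) ⇒ ((S)) ⇒ ((S-C)) ⇒ ((C-C)) ⇒ ((6-C)) ⇒ ((6-6))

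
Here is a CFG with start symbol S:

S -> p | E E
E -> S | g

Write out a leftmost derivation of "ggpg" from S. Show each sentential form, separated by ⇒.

S ⇒ EE ⇒ gE ⇒ gS ⇒ gEE ⇒ ggE ⇒ ggS ⇒ ggEE ⇒ ggSE ⇒ ggpE ⇒ ggpg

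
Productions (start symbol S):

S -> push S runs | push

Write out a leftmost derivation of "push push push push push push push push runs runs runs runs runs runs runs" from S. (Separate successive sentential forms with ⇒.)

S ⇒ push S runs ⇒ push push S runs runs ⇒ push push push S runs runs runs ⇒ push push push push S runs runs runs runs ⇒ push push push push push S runs runs runs runs runs ⇒ push push push push push push S runs runs runs runs runs runs ⇒ push push push push push push push S runs runs runs runs runs runs runs ⇒ push push push push push push push push runs runs runs runs runs runs runs

S ⇒ push S runs   [S -> push S runs]
push S runs ⇒ push push S runs runs   [S -> push S runs]
push push S runs runs ⇒ push push push S runs runs runs   [S -> push S runs]
push push push S runs runs runs ⇒ push push push push S runs runs runs runs   [S -> push S runs]
push push push push S runs runs runs runs ⇒ push push push push push S runs runs runs runs runs   [S -> push S runs]
push push push push push S runs runs runs runs runs ⇒ push push push push push push S runs runs runs runs runs runs   [S -> push S runs]
push push push push push push S runs runs runs runs runs runs ⇒ push push push push push push push S runs runs runs runs runs runs runs   [S -> push S runs]
push push push push push push push S runs runs runs runs runs runs runs ⇒ push push push push push push push push runs runs runs runs runs runs runs   [S -> push]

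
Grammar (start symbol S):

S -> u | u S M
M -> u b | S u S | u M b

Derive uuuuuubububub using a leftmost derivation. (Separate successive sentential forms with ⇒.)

S⇒uSM⇒uuSMM⇒uuuSMMM⇒uuuuSMMMM⇒uuuuuMMMM⇒uuuuuubMMM⇒uuuuuububMM⇒uuuuuubububM⇒uuuuuubububub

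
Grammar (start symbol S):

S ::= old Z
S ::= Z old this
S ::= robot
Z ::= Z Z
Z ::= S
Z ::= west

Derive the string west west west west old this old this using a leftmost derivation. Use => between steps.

S => Z old this => Z Z old this => west Z old this => west S old this => west Z old this old this => west Z Z old this old this => west west Z old this old this => west west Z Z old this old this => west west west Z old this old this => west west west west old this old this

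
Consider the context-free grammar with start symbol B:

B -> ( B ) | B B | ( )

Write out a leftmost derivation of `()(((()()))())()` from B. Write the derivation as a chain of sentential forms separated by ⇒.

B ⇒ BB   [B -> B B]
BB ⇒ BBB   [B -> B B]
BBB ⇒ ()BB   [B -> ( )]
()BB ⇒ ()(B)B   [B -> ( B )]
()(B)B ⇒ ()(BB)B   [B -> B B]
()(BB)B ⇒ ()((B)B)B   [B -> ( B )]
()((B)B)B ⇒ ()(((B))B)B   [B -> ( B )]
()(((B))B)B ⇒ ()(((BB))B)B   [B -> B B]
()(((BB))B)B ⇒ ()(((()B))B)B   [B -> ( )]
()(((()B))B)B ⇒ ()(((()()))B)B   [B -> ( )]
()(((()()))B)B ⇒ ()(((()()))())B   [B -> ( )]
()(((()()))())B ⇒ ()(((()()))())()   [B -> ( )]

B ⇒ BB ⇒ BBB ⇒ ()BB ⇒ ()(B)B ⇒ ()(BB)B ⇒ ()((B)B)B ⇒ ()(((B))B)B ⇒ ()(((BB))B)B ⇒ ()(((()B))B)B ⇒ ()(((()()))B)B ⇒ ()(((()()))())B ⇒ ()(((()()))())()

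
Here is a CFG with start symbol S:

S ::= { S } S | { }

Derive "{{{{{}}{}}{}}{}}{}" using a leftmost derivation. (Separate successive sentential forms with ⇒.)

S ⇒ {S}S   [S ::= { S } S]
{S}S ⇒ {{S}S}S   [S ::= { S } S]
{{S}S}S ⇒ {{{S}S}S}S   [S ::= { S } S]
{{{S}S}S}S ⇒ {{{{S}S}S}S}S   [S ::= { S } S]
{{{{S}S}S}S}S ⇒ {{{{{}}S}S}S}S   [S ::= { }]
{{{{{}}S}S}S}S ⇒ {{{{{}}{}}S}S}S   [S ::= { }]
{{{{{}}{}}S}S}S ⇒ {{{{{}}{}}{}}S}S   [S ::= { }]
{{{{{}}{}}{}}S}S ⇒ {{{{{}}{}}{}}{}}S   [S ::= { }]
{{{{{}}{}}{}}{}}S ⇒ {{{{{}}{}}{}}{}}{}   [S ::= { }]

S⇒{S}S⇒{{S}S}S⇒{{{S}S}S}S⇒{{{{S}S}S}S}S⇒{{{{{}}S}S}S}S⇒{{{{{}}{}}S}S}S⇒{{{{{}}{}}{}}S}S⇒{{{{{}}{}}{}}{}}S⇒{{{{{}}{}}{}}{}}{}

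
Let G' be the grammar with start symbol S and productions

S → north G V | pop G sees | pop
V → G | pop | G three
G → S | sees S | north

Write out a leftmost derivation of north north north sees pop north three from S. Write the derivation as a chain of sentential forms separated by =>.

S => north G V   [S → north G V]
north G V => north north V   [G → north]
north north V => north north G   [V → G]
north north G => north north S   [G → S]
north north S => north north north G V   [S → north G V]
north north north G V => north north north sees S V   [G → sees S]
north north north sees S V => north north north sees pop V   [S → pop]
north north north sees pop V => north north north sees pop G three   [V → G three]
north north north sees pop G three => north north north sees pop north three   [G → north]

S => north G V => north north V => north north G => north north S => north north north G V => north north north sees S V => north north north sees pop V => north north north sees pop G three => north north north sees pop north three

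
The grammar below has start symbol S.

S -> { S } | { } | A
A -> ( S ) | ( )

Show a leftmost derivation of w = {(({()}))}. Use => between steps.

S => {S} => {A} => {(S)} => {(A)} => {((S))} => {(({S}))} => {(({A}))} => {(({()}))}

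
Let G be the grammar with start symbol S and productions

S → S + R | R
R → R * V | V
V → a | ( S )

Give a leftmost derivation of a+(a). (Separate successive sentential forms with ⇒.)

S ⇒ S+R ⇒ R+R ⇒ V+R ⇒ a+R ⇒ a+V ⇒ a+(S) ⇒ a+(R) ⇒ a+(V) ⇒ a+(a)

S ⇒ S+R   [S → S + R]
S+R ⇒ R+R   [S → R]
R+R ⇒ V+R   [R → V]
V+R ⇒ a+R   [V → a]
a+R ⇒ a+V   [R → V]
a+V ⇒ a+(S)   [V → ( S )]
a+(S) ⇒ a+(R)   [S → R]
a+(R) ⇒ a+(V)   [R → V]
a+(V) ⇒ a+(a)   [V → a]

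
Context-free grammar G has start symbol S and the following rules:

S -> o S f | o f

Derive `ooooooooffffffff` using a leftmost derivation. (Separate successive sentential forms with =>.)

S => oSf => ooSff => oooSfff => ooooSffff => oooooSfffff => ooooooSffffff => oooooooSfffffff => ooooooooffffffff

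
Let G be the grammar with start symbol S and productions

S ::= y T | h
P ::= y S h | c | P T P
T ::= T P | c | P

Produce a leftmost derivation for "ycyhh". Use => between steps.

S => yT => yTP => ycP => ycySh => ycyhh

S => yT   [S ::= y T]
yT => yTP   [T ::= T P]
yTP => ycP   [T ::= c]
ycP => ycySh   [P ::= y S h]
ycySh => ycyhh   [S ::= h]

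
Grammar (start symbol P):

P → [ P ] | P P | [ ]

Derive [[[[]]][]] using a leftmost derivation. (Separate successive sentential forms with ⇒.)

P ⇒ [P] ⇒ [PP] ⇒ [[P]P] ⇒ [[[P]]P] ⇒ [[[[]]]P] ⇒ [[[[]]][]]

P ⇒ [P]   [P → [ P ]]
[P] ⇒ [PP]   [P → P P]
[PP] ⇒ [[P]P]   [P → [ P ]]
[[P]P] ⇒ [[[P]]P]   [P → [ P ]]
[[[P]]P] ⇒ [[[[]]]P]   [P → [ ]]
[[[[]]]P] ⇒ [[[[]]][]]   [P → [ ]]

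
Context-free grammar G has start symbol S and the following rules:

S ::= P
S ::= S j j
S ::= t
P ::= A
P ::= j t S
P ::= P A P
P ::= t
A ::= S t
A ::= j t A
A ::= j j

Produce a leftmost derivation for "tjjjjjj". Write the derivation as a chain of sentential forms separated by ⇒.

S⇒Sjj⇒Sjjjj⇒Sjjjjjj⇒tjjjjjj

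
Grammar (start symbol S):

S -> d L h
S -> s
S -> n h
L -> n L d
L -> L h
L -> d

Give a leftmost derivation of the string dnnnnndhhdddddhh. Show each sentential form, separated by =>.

S => dLh   [S -> d L h]
dLh => dLhh   [L -> L h]
dLhh => dnLdhh   [L -> n L d]
dnLdhh => dnnLddhh   [L -> n L d]
dnnLddhh => dnnnLdddhh   [L -> n L d]
dnnnLdddhh => dnnnnLddddhh   [L -> n L d]
dnnnnLddddhh => dnnnnnLdddddhh   [L -> n L d]
dnnnnnLdddddhh => dnnnnnLhdddddhh   [L -> L h]
dnnnnnLhdddddhh => dnnnnnLhhdddddhh   [L -> L h]
dnnnnnLhhdddddhh => dnnnnndhhdddddhh   [L -> d]

S=>dLh=>dLhh=>dnLdhh=>dnnLddhh=>dnnnLdddhh=>dnnnnLddddhh=>dnnnnnLdddddhh=>dnnnnnLhdddddhh=>dnnnnnLhhdddddhh=>dnnnnndhhdddddhh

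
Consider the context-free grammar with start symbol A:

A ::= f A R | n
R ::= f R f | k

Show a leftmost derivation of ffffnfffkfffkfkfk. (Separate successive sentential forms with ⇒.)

A ⇒ fAR ⇒ ffARR ⇒ fffARRR ⇒ ffffARRRR ⇒ ffffnRRRR ⇒ ffffnfRfRRR ⇒ ffffnffRffRRR ⇒ ffffnfffRfffRRR ⇒ ffffnfffkfffRRR ⇒ ffffnfffkfffkRR ⇒ ffffnfffkfffkfRfR ⇒ ffffnfffkfffkfkfR ⇒ ffffnfffkfffkfkfk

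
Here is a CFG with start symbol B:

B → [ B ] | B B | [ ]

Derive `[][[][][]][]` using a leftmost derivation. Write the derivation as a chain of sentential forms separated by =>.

B => BB   [B → B B]
BB => BBB   [B → B B]
BBB => []BB   [B → [ ]]
[]BB => [][B]B   [B → [ B ]]
[][B]B => [][BB]B   [B → B B]
[][BB]B => [][[]B]B   [B → [ ]]
[][[]B]B => [][[]BB]B   [B → B B]
[][[]BB]B => [][[][]B]B   [B → [ ]]
[][[][]B]B => [][[][][]]B   [B → [ ]]
[][[][][]]B => [][[][][]][]   [B → [ ]]

B => BB => BBB => []BB => [][B]B => [][BB]B => [][[]B]B => [][[]BB]B => [][[][]B]B => [][[][][]]B => [][[][][]][]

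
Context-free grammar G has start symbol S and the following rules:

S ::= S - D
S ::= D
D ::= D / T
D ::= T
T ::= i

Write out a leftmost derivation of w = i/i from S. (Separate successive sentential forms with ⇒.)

S ⇒ D ⇒ D/T ⇒ T/T ⇒ i/T ⇒ i/i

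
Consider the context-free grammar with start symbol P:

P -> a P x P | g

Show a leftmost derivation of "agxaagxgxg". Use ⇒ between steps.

P ⇒ aPxP   [P -> a P x P]
aPxP ⇒ agxP   [P -> g]
agxP ⇒ agxaPxP   [P -> a P x P]
agxaPxP ⇒ agxaaPxPxP   [P -> a P x P]
agxaaPxPxP ⇒ agxaagxPxP   [P -> g]
agxaagxPxP ⇒ agxaagxgxP   [P -> g]
agxaagxgxP ⇒ agxaagxgxg   [P -> g]

P ⇒ aPxP ⇒ agxP ⇒ agxaPxP ⇒ agxaaPxPxP ⇒ agxaagxPxP ⇒ agxaagxgxP ⇒ agxaagxgxg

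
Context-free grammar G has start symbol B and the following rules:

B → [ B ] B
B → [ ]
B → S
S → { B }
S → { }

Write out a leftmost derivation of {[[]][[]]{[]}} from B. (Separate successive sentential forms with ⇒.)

B ⇒ S ⇒ {B} ⇒ {[B]B} ⇒ {[[]]B} ⇒ {[[]][B]B} ⇒ {[[]][[]]B} ⇒ {[[]][[]]S} ⇒ {[[]][[]]{B}} ⇒ {[[]][[]]{[]}}

B ⇒ S   [B → S]
S ⇒ {B}   [S → { B }]
{B} ⇒ {[B]B}   [B → [ B ] B]
{[B]B} ⇒ {[[]]B}   [B → [ ]]
{[[]]B} ⇒ {[[]][B]B}   [B → [ B ] B]
{[[]][B]B} ⇒ {[[]][[]]B}   [B → [ ]]
{[[]][[]]B} ⇒ {[[]][[]]S}   [B → S]
{[[]][[]]S} ⇒ {[[]][[]]{B}}   [S → { B }]
{[[]][[]]{B}} ⇒ {[[]][[]]{[]}}   [B → [ ]]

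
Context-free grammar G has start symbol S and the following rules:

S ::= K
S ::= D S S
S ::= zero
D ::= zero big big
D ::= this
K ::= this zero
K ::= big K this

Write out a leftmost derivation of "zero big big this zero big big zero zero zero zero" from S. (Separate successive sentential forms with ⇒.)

S ⇒ D S S   [S ::= D S S]
D S S ⇒ zero big big S S   [D ::= zero big big]
zero big big S S ⇒ zero big big D S S S   [S ::= D S S]
zero big big D S S S ⇒ zero big big this S S S   [D ::= this]
zero big big this S S S ⇒ zero big big this D S S S S   [S ::= D S S]
zero big big this D S S S S ⇒ zero big big this zero big big S S S S   [D ::= zero big big]
zero big big this zero big big S S S S ⇒ zero big big this zero big big zero S S S   [S ::= zero]
zero big big this zero big big zero S S S ⇒ zero big big this zero big big zero zero S S   [S ::= zero]
zero big big this zero big big zero zero S S ⇒ zero big big this zero big big zero zero zero S   [S ::= zero]
zero big big this zero big big zero zero zero S ⇒ zero big big this zero big big zero zero zero zero   [S ::= zero]

S ⇒ D S S ⇒ zero big big S S ⇒ zero big big D S S S ⇒ zero big big this S S S ⇒ zero big big this D S S S S ⇒ zero big big this zero big big S S S S ⇒ zero big big this zero big big zero S S S ⇒ zero big big this zero big big zero zero S S ⇒ zero big big this zero big big zero zero zero S ⇒ zero big big this zero big big zero zero zero zero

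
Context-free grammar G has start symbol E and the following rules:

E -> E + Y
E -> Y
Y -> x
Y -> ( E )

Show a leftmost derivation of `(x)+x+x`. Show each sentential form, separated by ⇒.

E ⇒ E+Y ⇒ E+Y+Y ⇒ Y+Y+Y ⇒ (E)+Y+Y ⇒ (Y)+Y+Y ⇒ (x)+Y+Y ⇒ (x)+x+Y ⇒ (x)+x+x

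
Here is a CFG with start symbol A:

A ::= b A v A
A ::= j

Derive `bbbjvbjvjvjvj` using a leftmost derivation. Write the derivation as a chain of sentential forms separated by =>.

A => bAvA => bbAvAvA => bbbAvAvAvA => bbbjvAvAvA => bbbjvbAvAvAvA => bbbjvbjvAvAvA => bbbjvbjvjvAvA => bbbjvbjvjvjvA => bbbjvbjvjvjvj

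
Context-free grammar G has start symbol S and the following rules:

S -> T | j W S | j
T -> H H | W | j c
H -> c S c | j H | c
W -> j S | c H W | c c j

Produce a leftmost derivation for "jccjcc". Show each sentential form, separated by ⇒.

S ⇒ jWS ⇒ jccjS ⇒ jccjT ⇒ jccjHH ⇒ jccjcH ⇒ jccjcc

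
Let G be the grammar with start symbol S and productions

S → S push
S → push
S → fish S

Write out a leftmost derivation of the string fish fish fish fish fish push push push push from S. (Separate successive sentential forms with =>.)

S => S push => S push push => fish S push push => fish S push push push => fish fish S push push push => fish fish fish S push push push => fish fish fish fish S push push push => fish fish fish fish fish S push push push => fish fish fish fish fish push push push push

S => S push   [S → S push]
S push => S push push   [S → S push]
S push push => fish S push push   [S → fish S]
fish S push push => fish S push push push   [S → S push]
fish S push push push => fish fish S push push push   [S → fish S]
fish fish S push push push => fish fish fish S push push push   [S → fish S]
fish fish fish S push push push => fish fish fish fish S push push push   [S → fish S]
fish fish fish fish S push push push => fish fish fish fish fish S push push push   [S → fish S]
fish fish fish fish fish S push push push => fish fish fish fish fish push push push push   [S → push]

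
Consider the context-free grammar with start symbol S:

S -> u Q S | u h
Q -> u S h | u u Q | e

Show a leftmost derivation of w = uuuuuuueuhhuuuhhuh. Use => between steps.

S => uQS => uuuQS => uuuuShS => uuuuuQShS => uuuuuuuQShS => uuuuuuueShS => uuuuuuueuhhS => uuuuuuueuhhuQS => uuuuuuueuhhuuShS => uuuuuuueuhhuuuhhS => uuuuuuueuhhuuuhhuh

S => uQS   [S -> u Q S]
uQS => uuuQS   [Q -> u u Q]
uuuQS => uuuuShS   [Q -> u S h]
uuuuShS => uuuuuQShS   [S -> u Q S]
uuuuuQShS => uuuuuuuQShS   [Q -> u u Q]
uuuuuuuQShS => uuuuuuueShS   [Q -> e]
uuuuuuueShS => uuuuuuueuhhS   [S -> u h]
uuuuuuueuhhS => uuuuuuueuhhuQS   [S -> u Q S]
uuuuuuueuhhuQS => uuuuuuueuhhuuShS   [Q -> u S h]
uuuuuuueuhhuuShS => uuuuuuueuhhuuuhhS   [S -> u h]
uuuuuuueuhhuuuhhS => uuuuuuueuhhuuuhhuh   [S -> u h]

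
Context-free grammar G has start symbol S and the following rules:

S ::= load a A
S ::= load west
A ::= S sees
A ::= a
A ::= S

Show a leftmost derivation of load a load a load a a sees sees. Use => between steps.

S => load a A => load a S sees => load a load a A sees => load a load a S sees sees => load a load a load a A sees sees => load a load a load a a sees sees

S => load a A   [S ::= load a A]
load a A => load a S sees   [A ::= S sees]
load a S sees => load a load a A sees   [S ::= load a A]
load a load a A sees => load a load a S sees sees   [A ::= S sees]
load a load a S sees sees => load a load a load a A sees sees   [S ::= load a A]
load a load a load a A sees sees => load a load a load a a sees sees   [A ::= a]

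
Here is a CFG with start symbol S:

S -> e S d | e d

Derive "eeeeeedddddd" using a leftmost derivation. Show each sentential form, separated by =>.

S=>eSd=>eeSdd=>eeeSddd=>eeeeSdddd=>eeeeeSddddd=>eeeeeedddddd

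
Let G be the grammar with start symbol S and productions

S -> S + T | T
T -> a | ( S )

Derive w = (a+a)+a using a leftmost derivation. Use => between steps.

S => S+T   [S -> S + T]
S+T => T+T   [S -> T]
T+T => (S)+T   [T -> ( S )]
(S)+T => (S+T)+T   [S -> S + T]
(S+T)+T => (T+T)+T   [S -> T]
(T+T)+T => (a+T)+T   [T -> a]
(a+T)+T => (a+a)+T   [T -> a]
(a+a)+T => (a+a)+a   [T -> a]

S => S+T => T+T => (S)+T => (S+T)+T => (T+T)+T => (a+T)+T => (a+a)+T => (a+a)+a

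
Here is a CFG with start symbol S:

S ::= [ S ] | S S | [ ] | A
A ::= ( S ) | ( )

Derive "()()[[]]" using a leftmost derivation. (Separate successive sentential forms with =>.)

S => SS   [S ::= S S]
SS => SSS   [S ::= S S]
SSS => ASS   [S ::= A]
ASS => ()SS   [A ::= ( )]
()SS => ()AS   [S ::= A]
()AS => ()()S   [A ::= ( )]
()()S => ()()[S]   [S ::= [ S ]]
()()[S] => ()()[[]]   [S ::= [ ]]

S => SS => SSS => ASS => ()SS => ()AS => ()()S => ()()[S] => ()()[[]]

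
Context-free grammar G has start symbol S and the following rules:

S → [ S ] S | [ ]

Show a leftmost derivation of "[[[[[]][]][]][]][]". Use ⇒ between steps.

S ⇒ [S]S ⇒ [[S]S]S ⇒ [[[S]S]S]S ⇒ [[[[S]S]S]S]S ⇒ [[[[[]]S]S]S]S ⇒ [[[[[]][]]S]S]S ⇒ [[[[[]][]][]]S]S ⇒ [[[[[]][]][]][]]S ⇒ [[[[[]][]][]][]][]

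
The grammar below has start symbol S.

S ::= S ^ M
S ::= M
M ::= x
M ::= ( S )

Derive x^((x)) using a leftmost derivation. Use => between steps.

S => S^M => M^M => x^M => x^(S) => x^(M) => x^((S)) => x^((M)) => x^((x))

S => S^M   [S ::= S ^ M]
S^M => M^M   [S ::= M]
M^M => x^M   [M ::= x]
x^M => x^(S)   [M ::= ( S )]
x^(S) => x^(M)   [S ::= M]
x^(M) => x^((S))   [M ::= ( S )]
x^((S)) => x^((M))   [S ::= M]
x^((M)) => x^((x))   [M ::= x]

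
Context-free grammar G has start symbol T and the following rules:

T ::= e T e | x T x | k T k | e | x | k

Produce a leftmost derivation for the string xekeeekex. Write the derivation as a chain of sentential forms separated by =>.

T=>xTx=>xeTex=>xekTkex=>xekeTekex=>xekeeekex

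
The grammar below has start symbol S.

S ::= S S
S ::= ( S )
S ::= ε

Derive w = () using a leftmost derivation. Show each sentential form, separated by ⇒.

S⇒SS⇒SSS⇒(S)SS⇒()SS⇒()S⇒()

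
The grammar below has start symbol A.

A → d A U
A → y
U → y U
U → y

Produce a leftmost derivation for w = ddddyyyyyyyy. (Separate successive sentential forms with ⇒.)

A ⇒ dAU ⇒ ddAUU ⇒ dddAUUU ⇒ ddddAUUUU ⇒ ddddyUUUU ⇒ ddddyyUUUU ⇒ ddddyyyUUUU ⇒ ddddyyyyUUUU ⇒ ddddyyyyyUUU ⇒ ddddyyyyyyUU ⇒ ddddyyyyyyyU ⇒ ddddyyyyyyyy

A ⇒ dAU   [A → d A U]
dAU ⇒ ddAUU   [A → d A U]
ddAUU ⇒ dddAUUU   [A → d A U]
dddAUUU ⇒ ddddAUUUU   [A → d A U]
ddddAUUUU ⇒ ddddyUUUU   [A → y]
ddddyUUUU ⇒ ddddyyUUUU   [U → y U]
ddddyyUUUU ⇒ ddddyyyUUUU   [U → y U]
ddddyyyUUUU ⇒ ddddyyyyUUUU   [U → y U]
ddddyyyyUUUU ⇒ ddddyyyyyUUU   [U → y]
ddddyyyyyUUU ⇒ ddddyyyyyyUU   [U → y]
ddddyyyyyyUU ⇒ ddddyyyyyyyU   [U → y]
ddddyyyyyyyU ⇒ ddddyyyyyyyy   [U → y]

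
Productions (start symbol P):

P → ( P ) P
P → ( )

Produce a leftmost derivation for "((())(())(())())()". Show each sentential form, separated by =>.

P=>(P)P=>((P)P)P=>((())P)P=>((())(P)P)P=>((())(())P)P=>((())(())(P)P)P=>((())(())(())P)P=>((())(())(())())P=>((())(())(())())()

P => (P)P   [P → ( P ) P]
(P)P => ((P)P)P   [P → ( P ) P]
((P)P)P => ((())P)P   [P → ( )]
((())P)P => ((())(P)P)P   [P → ( P ) P]
((())(P)P)P => ((())(())P)P   [P → ( )]
((())(())P)P => ((())(())(P)P)P   [P → ( P ) P]
((())(())(P)P)P => ((())(())(())P)P   [P → ( )]
((())(())(())P)P => ((())(())(())())P   [P → ( )]
((())(())(())())P => ((())(())(())())()   [P → ( )]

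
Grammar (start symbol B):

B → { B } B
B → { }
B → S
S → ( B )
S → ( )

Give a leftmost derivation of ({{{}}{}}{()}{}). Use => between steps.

B => S   [B → S]
S => (B)   [S → ( B )]
(B) => ({B}B)   [B → { B } B]
({B}B) => ({{B}B}B)   [B → { B } B]
({{B}B}B) => ({{{}}B}B)   [B → { }]
({{{}}B}B) => ({{{}}{}}B)   [B → { }]
({{{}}{}}B) => ({{{}}{}}{B}B)   [B → { B } B]
({{{}}{}}{B}B) => ({{{}}{}}{S}B)   [B → S]
({{{}}{}}{S}B) => ({{{}}{}}{()}B)   [S → ( )]
({{{}}{}}{()}B) => ({{{}}{}}{()}{})   [B → { }]

B=>S=>(B)=>({B}B)=>({{B}B}B)=>({{{}}B}B)=>({{{}}{}}B)=>({{{}}{}}{B}B)=>({{{}}{}}{S}B)=>({{{}}{}}{()}B)=>({{{}}{}}{()}{})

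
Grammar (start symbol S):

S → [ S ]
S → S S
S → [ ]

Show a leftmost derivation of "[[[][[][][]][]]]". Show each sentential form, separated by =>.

S => [S]   [S → [ S ]]
[S] => [[S]]   [S → [ S ]]
[[S]] => [[SS]]   [S → S S]
[[SS]] => [[[]S]]   [S → [ ]]
[[[]S]] => [[[]SS]]   [S → S S]
[[[]SS]] => [[[][S]S]]   [S → [ S ]]
[[[][S]S]] => [[[][SS]S]]   [S → S S]
[[[][SS]S]] => [[[][[]S]S]]   [S → [ ]]
[[[][[]S]S]] => [[[][[]SS]S]]   [S → S S]
[[[][[]SS]S]] => [[[][[][]S]S]]   [S → [ ]]
[[[][[][]S]S]] => [[[][[][][]]S]]   [S → [ ]]
[[[][[][][]]S]] => [[[][[][][]][]]]   [S → [ ]]

S => [S] => [[S]] => [[SS]] => [[[]S]] => [[[]SS]] => [[[][S]S]] => [[[][SS]S]] => [[[][[]S]S]] => [[[][[]SS]S]] => [[[][[][]S]S]] => [[[][[][][]]S]] => [[[][[][][]][]]]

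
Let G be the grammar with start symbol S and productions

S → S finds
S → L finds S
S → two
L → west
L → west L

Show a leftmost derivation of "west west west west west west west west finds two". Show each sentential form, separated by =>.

S => L finds S   [S → L finds S]
L finds S => west L finds S   [L → west L]
west L finds S => west west L finds S   [L → west L]
west west L finds S => west west west L finds S   [L → west L]
west west west L finds S => west west west west L finds S   [L → west L]
west west west west L finds S => west west west west west L finds S   [L → west L]
west west west west west L finds S => west west west west west west L finds S   [L → west L]
west west west west west west L finds S => west west west west west west west L finds S   [L → west L]
west west west west west west west L finds S => west west west west west west west west finds S   [L → west]
west west west west west west west west finds S => west west west west west west west west finds two   [S → two]

S => L finds S => west L finds S => west west L finds S => west west west L finds S => west west west west L finds S => west west west west west L finds S => west west west west west west L finds S => west west west west west west west L finds S => west west west west west west west west finds S => west west west west west west west west finds two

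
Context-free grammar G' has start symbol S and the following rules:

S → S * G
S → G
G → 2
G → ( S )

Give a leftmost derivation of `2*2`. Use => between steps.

S => S*G => G*G => 2*G => 2*2

S => S*G   [S → S * G]
S*G => G*G   [S → G]
G*G => 2*G   [G → 2]
2*G => 2*2   [G → 2]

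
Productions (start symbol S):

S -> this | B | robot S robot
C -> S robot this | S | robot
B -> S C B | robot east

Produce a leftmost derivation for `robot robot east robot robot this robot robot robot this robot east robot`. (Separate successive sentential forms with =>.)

S => robot S robot => robot B robot => robot S C B robot => robot B C B robot => robot robot east C B robot => robot robot east S robot this B robot => robot robot east robot S robot robot this B robot => robot robot east robot robot S robot robot robot this B robot => robot robot east robot robot this robot robot robot this B robot => robot robot east robot robot this robot robot robot this robot east robot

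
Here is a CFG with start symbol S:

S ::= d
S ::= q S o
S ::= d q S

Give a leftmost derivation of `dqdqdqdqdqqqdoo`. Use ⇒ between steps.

S ⇒ dqS   [S ::= d q S]
dqS ⇒ dqdqS   [S ::= d q S]
dqdqS ⇒ dqdqdqS   [S ::= d q S]
dqdqdqS ⇒ dqdqdqdqS   [S ::= d q S]
dqdqdqdqS ⇒ dqdqdqdqdqS   [S ::= d q S]
dqdqdqdqdqS ⇒ dqdqdqdqdqqSo   [S ::= q S o]
dqdqdqdqdqqSo ⇒ dqdqdqdqdqqqSoo   [S ::= q S o]
dqdqdqdqdqqqSoo ⇒ dqdqdqdqdqqqdoo   [S ::= d]

S⇒dqS⇒dqdqS⇒dqdqdqS⇒dqdqdqdqS⇒dqdqdqdqdqS⇒dqdqdqdqdqqSo⇒dqdqdqdqdqqqSoo⇒dqdqdqdqdqqqdoo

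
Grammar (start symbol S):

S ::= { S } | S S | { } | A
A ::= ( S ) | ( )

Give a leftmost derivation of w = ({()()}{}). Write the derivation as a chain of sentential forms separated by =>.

S => A => (S) => (SS) => ({S}S) => ({SS}S) => ({AS}S) => ({()S}S) => ({()A}S) => ({()()}S) => ({()()}{})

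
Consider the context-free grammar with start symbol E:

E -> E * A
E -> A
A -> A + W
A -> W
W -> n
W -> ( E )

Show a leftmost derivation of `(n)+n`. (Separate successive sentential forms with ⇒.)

E ⇒ A   [E -> A]
A ⇒ A+W   [A -> A + W]
A+W ⇒ W+W   [A -> W]
W+W ⇒ (E)+W   [W -> ( E )]
(E)+W ⇒ (A)+W   [E -> A]
(A)+W ⇒ (W)+W   [A -> W]
(W)+W ⇒ (n)+W   [W -> n]
(n)+W ⇒ (n)+n   [W -> n]

E ⇒ A ⇒ A+W ⇒ W+W ⇒ (E)+W ⇒ (A)+W ⇒ (W)+W ⇒ (n)+W ⇒ (n)+n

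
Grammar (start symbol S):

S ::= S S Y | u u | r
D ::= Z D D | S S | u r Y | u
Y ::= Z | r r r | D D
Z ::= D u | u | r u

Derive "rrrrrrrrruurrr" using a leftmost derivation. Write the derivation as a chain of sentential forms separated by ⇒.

S ⇒ SSY ⇒ SSYSY ⇒ rSYSY ⇒ rSSYYSY ⇒ rrSYYSY ⇒ rrrYYSY ⇒ rrrrrrYSY ⇒ rrrrrrrrrSY ⇒ rrrrrrrrruuY ⇒ rrrrrrrrruurrr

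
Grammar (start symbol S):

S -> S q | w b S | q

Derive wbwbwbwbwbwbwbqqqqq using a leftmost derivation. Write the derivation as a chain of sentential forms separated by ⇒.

S ⇒ wbS   [S -> w b S]
wbS ⇒ wbSq   [S -> S q]
wbSq ⇒ wbwbSq   [S -> w b S]
wbwbSq ⇒ wbwbwbSq   [S -> w b S]
wbwbwbSq ⇒ wbwbwbSqq   [S -> S q]
wbwbwbSqq ⇒ wbwbwbwbSqq   [S -> w b S]
wbwbwbwbSqq ⇒ wbwbwbwbwbSqq   [S -> w b S]
wbwbwbwbwbSqq ⇒ wbwbwbwbwbwbSqq   [S -> w b S]
wbwbwbwbwbwbSqq ⇒ wbwbwbwbwbwbSqqq   [S -> S q]
wbwbwbwbwbwbSqqq ⇒ wbwbwbwbwbwbwbSqqq   [S -> w b S]
wbwbwbwbwbwbwbSqqq ⇒ wbwbwbwbwbwbwbSqqqq   [S -> S q]
wbwbwbwbwbwbwbSqqqq ⇒ wbwbwbwbwbwbwbqqqqq   [S -> q]

S⇒wbS⇒wbSq⇒wbwbSq⇒wbwbwbSq⇒wbwbwbSqq⇒wbwbwbwbSqq⇒wbwbwbwbwbSqq⇒wbwbwbwbwbwbSqq⇒wbwbwbwbwbwbSqqq⇒wbwbwbwbwbwbwbSqqq⇒wbwbwbwbwbwbwbSqqqq⇒wbwbwbwbwbwbwbqqqqq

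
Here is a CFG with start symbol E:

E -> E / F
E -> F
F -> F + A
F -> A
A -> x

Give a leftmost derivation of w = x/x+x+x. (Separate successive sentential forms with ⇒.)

E ⇒ E/F   [E -> E / F]
E/F ⇒ F/F   [E -> F]
F/F ⇒ A/F   [F -> A]
A/F ⇒ x/F   [A -> x]
x/F ⇒ x/F+A   [F -> F + A]
x/F+A ⇒ x/F+A+A   [F -> F + A]
x/F+A+A ⇒ x/A+A+A   [F -> A]
x/A+A+A ⇒ x/x+A+A   [A -> x]
x/x+A+A ⇒ x/x+x+A   [A -> x]
x/x+x+A ⇒ x/x+x+x   [A -> x]

E ⇒ E/F ⇒ F/F ⇒ A/F ⇒ x/F ⇒ x/F+A ⇒ x/F+A+A ⇒ x/A+A+A ⇒ x/x+A+A ⇒ x/x+x+A ⇒ x/x+x+x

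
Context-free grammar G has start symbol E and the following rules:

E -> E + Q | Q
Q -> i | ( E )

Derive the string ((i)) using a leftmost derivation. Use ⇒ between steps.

E ⇒ Q ⇒ (E) ⇒ (Q) ⇒ ((E)) ⇒ ((Q)) ⇒ ((i))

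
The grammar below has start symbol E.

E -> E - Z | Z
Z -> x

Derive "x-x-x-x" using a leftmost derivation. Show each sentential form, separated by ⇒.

E ⇒ E-Z   [E -> E - Z]
E-Z ⇒ E-Z-Z   [E -> E - Z]
E-Z-Z ⇒ E-Z-Z-Z   [E -> E - Z]
E-Z-Z-Z ⇒ Z-Z-Z-Z   [E -> Z]
Z-Z-Z-Z ⇒ x-Z-Z-Z   [Z -> x]
x-Z-Z-Z ⇒ x-x-Z-Z   [Z -> x]
x-x-Z-Z ⇒ x-x-x-Z   [Z -> x]
x-x-x-Z ⇒ x-x-x-x   [Z -> x]

E ⇒ E-Z ⇒ E-Z-Z ⇒ E-Z-Z-Z ⇒ Z-Z-Z-Z ⇒ x-Z-Z-Z ⇒ x-x-Z-Z ⇒ x-x-x-Z ⇒ x-x-x-x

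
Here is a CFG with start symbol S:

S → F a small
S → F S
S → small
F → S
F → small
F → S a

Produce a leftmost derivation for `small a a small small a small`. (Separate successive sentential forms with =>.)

S => F S => S S => F a small S => S a a small S => small a a small S => small a a small F a small => small a a small small a small

S => F S   [S → F S]
F S => S S   [F → S]
S S => F a small S   [S → F a small]
F a small S => S a a small S   [F → S a]
S a a small S => small a a small S   [S → small]
small a a small S => small a a small F a small   [S → F a small]
small a a small F a small => small a a small small a small   [F → small]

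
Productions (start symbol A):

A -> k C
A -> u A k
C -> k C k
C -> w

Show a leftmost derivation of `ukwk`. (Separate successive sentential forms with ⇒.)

A ⇒ uAk ⇒ ukCk ⇒ ukwk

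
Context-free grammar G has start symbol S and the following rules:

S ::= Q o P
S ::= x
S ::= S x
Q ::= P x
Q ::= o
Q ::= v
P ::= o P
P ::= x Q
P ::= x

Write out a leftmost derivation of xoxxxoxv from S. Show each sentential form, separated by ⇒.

S ⇒ QoP ⇒ PxoP ⇒ xQxoP ⇒ xPxxoP ⇒ xoPxxoP ⇒ xoxxxoP ⇒ xoxxxoxQ ⇒ xoxxxoxv

S ⇒ QoP   [S ::= Q o P]
QoP ⇒ PxoP   [Q ::= P x]
PxoP ⇒ xQxoP   [P ::= x Q]
xQxoP ⇒ xPxxoP   [Q ::= P x]
xPxxoP ⇒ xoPxxoP   [P ::= o P]
xoPxxoP ⇒ xoxxxoP   [P ::= x]
xoxxxoP ⇒ xoxxxoxQ   [P ::= x Q]
xoxxxoxQ ⇒ xoxxxoxv   [Q ::= v]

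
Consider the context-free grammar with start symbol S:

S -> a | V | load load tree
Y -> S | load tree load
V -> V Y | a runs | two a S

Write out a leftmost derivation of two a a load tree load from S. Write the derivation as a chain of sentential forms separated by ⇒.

S ⇒ V   [S -> V]
V ⇒ V Y   [V -> V Y]
V Y ⇒ two a S Y   [V -> two a S]
two a S Y ⇒ two a a Y   [S -> a]
two a a Y ⇒ two a a load tree load   [Y -> load tree load]

S ⇒ V ⇒ V Y ⇒ two a S Y ⇒ two a a Y ⇒ two a a load tree load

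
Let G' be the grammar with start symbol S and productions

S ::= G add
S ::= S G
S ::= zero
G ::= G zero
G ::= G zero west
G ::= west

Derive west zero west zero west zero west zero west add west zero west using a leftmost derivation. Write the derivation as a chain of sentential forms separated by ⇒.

S ⇒ S G ⇒ G add G ⇒ G zero west add G ⇒ G zero west zero west add G ⇒ G zero west zero west zero west add G ⇒ G zero west zero west zero west zero west add G ⇒ west zero west zero west zero west zero west add G ⇒ west zero west zero west zero west zero west add G zero west ⇒ west zero west zero west zero west zero west add west zero west

S ⇒ S G   [S ::= S G]
S G ⇒ G add G   [S ::= G add]
G add G ⇒ G zero west add G   [G ::= G zero west]
G zero west add G ⇒ G zero west zero west add G   [G ::= G zero west]
G zero west zero west add G ⇒ G zero west zero west zero west add G   [G ::= G zero west]
G zero west zero west zero west add G ⇒ G zero west zero west zero west zero west add G   [G ::= G zero west]
G zero west zero west zero west zero west add G ⇒ west zero west zero west zero west zero west add G   [G ::= west]
west zero west zero west zero west zero west add G ⇒ west zero west zero west zero west zero west add G zero west   [G ::= G zero west]
west zero west zero west zero west zero west add G zero west ⇒ west zero west zero west zero west zero west add west zero west   [G ::= west]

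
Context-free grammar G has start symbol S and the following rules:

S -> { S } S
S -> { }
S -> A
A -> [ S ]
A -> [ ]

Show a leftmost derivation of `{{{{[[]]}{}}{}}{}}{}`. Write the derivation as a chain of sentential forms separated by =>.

S => {S}S   [S -> { S } S]
{S}S => {{S}S}S   [S -> { S } S]
{{S}S}S => {{{S}S}S}S   [S -> { S } S]
{{{S}S}S}S => {{{{S}S}S}S}S   [S -> { S } S]
{{{{S}S}S}S}S => {{{{A}S}S}S}S   [S -> A]
{{{{A}S}S}S}S => {{{{[S]}S}S}S}S   [A -> [ S ]]
{{{{[S]}S}S}S}S => {{{{[A]}S}S}S}S   [S -> A]
{{{{[A]}S}S}S}S => {{{{[[]]}S}S}S}S   [A -> [ ]]
{{{{[[]]}S}S}S}S => {{{{[[]]}{}}S}S}S   [S -> { }]
{{{{[[]]}{}}S}S}S => {{{{[[]]}{}}{}}S}S   [S -> { }]
{{{{[[]]}{}}{}}S}S => {{{{[[]]}{}}{}}{}}S   [S -> { }]
{{{{[[]]}{}}{}}{}}S => {{{{[[]]}{}}{}}{}}{}   [S -> { }]

S => {S}S => {{S}S}S => {{{S}S}S}S => {{{{S}S}S}S}S => {{{{A}S}S}S}S => {{{{[S]}S}S}S}S => {{{{[A]}S}S}S}S => {{{{[[]]}S}S}S}S => {{{{[[]]}{}}S}S}S => {{{{[[]]}{}}{}}S}S => {{{{[[]]}{}}{}}{}}S => {{{{[[]]}{}}{}}{}}{}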